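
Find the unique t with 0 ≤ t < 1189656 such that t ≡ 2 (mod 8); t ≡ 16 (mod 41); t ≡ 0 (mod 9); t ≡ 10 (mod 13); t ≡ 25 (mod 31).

755154

From t ≡ 2 (mod 8) write t = 2 + 8s. Substituting into t ≡ 16 (mod 41) gives 8s ≡ 14 (mod 41), and since 8⁻¹ ≡ 36 (mod 41), s ≡ 12. Hence t ≡ 2 + 8·12 = 98 (mod 328).
From t ≡ 98 (mod 328) write t = 98 + 328s. Substituting into t ≡ 0 (mod 9) gives 328s ≡ 1 (mod 9), and since 4⁻¹ ≡ 7 (mod 9), s ≡ 7. Hence t ≡ 98 + 328·7 = 2394 (mod 2952).
From t ≡ 2394 (mod 2952) write t = 2394 + 2952s. Substituting into t ≡ 10 (mod 13) gives 2952s ≡ 8 (mod 13), and since 1⁻¹ ≡ 1 (mod 13), s ≡ 8. Hence t ≡ 2394 + 2952·8 = 26010 (mod 38376).
From t ≡ 26010 (mod 38376) write t = 26010 + 38376s. Substituting into t ≡ 25 (mod 31) gives 38376s ≡ 24 (mod 31), and since 29⁻¹ ≡ 15 (mod 31), s ≡ 19. Hence t ≡ 26010 + 38376·19 = 755154 (mod 1189656).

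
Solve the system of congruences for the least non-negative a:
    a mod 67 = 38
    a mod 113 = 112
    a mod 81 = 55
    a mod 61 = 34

18766135

The moduli are pairwise coprime; N = 67·113·81·61 = 37408311.
N/67 = 558333; 558333 ≡ 22 (mod 67); 22·64 ≡ 1, so inverse 64.
N/113 = 331047; 331047 ≡ 70 (mod 113); 70·21 ≡ 1, so inverse 21.
N/81 = 461831; 461831 ≡ 50 (mod 81); 50·47 ≡ 1, so inverse 47.
N/61 = 613251; 613251 ≡ 18 (mod 61); 18·17 ≡ 1, so inverse 17.
a ≡ 38·558333·64 + 112·331047·21 + 55·461831·47 + 34·613251·17 = 3684780613.
3684780613 mod 37408311 = 18766135.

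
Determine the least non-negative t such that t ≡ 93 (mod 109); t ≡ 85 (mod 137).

6524

Combine the congruences pairwise.
From t ≡ 93 (mod 109) write t = 93 + 109s. Substituting into t ≡ 85 (mod 137) gives 109s ≡ 129 (mod 137), and since 109⁻¹ ≡ 44 (mod 137), s ≡ 59. Hence t ≡ 93 + 109·59 = 6524 (mod 14933).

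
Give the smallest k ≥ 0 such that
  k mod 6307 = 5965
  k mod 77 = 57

56421

gcd(6307, 77) = 7 and 7 | (57 − 5965), so the pair is consistent; merging gives k ≡ 56421 (mod 69377), where 69377 = lcm(6307, 77).
The solution is unique modulo lcm(6307, 77) = 69377.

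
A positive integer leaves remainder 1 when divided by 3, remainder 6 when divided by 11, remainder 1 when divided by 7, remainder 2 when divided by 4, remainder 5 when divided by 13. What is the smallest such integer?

10522

The moduli are pairwise coprime; N = 3·11·7·4·13 = 12012.
N/3 = 4004; 4004 ≡ 2 (mod 3); 2·2 ≡ 1, so inverse 2.
N/11 = 1092; 1092 ≡ 3 (mod 11); 3·4 ≡ 1, so inverse 4.
N/7 = 1716; 1716 ≡ 1 (mod 7), inverse 1.
N/4 = 3003; 3003 ≡ 3 (mod 4); 3·3 ≡ 1, so inverse 3.
N/13 = 924; 924 ≡ 1 (mod 13), inverse 1.
m ≡ 1·4004·2 + 6·1092·4 + 1·1716·1 + 2·3003·3 + 5·924·1 = 58570.
58570 mod 12012 = 10522.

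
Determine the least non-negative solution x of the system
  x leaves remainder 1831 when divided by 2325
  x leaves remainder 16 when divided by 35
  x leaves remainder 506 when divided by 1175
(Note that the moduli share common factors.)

gcd(2325, 35) = 5 and 5 | (16 − 1831), so the pair is consistent; merging gives x ≡ 13456 (mod 16275), where 16275 = lcm(2325, 35).
gcd(16275, 1175) = 25 and 25 | (506 − 13456), so the pair is consistent; merging gives x ≡ 452881 (mod 764925), where 764925 = lcm(16275, 1175).
The solution is unique modulo lcm(2325, 35, 1175) = 764925.

452881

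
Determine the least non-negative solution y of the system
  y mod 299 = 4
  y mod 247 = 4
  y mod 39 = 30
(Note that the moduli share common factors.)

Combine the congruences pairwise.
gcd(299, 247) = 13 and 13 | (4 − 4), so the pair is consistent; merging gives y ≡ 4 (mod 5681), where 5681 = lcm(299, 247).
gcd(5681, 39) = 13 and 13 | (30 − 4), so the pair is consistent; merging gives y ≡ 5685 (mod 17043), where 17043 = lcm(5681, 39).
The solution is unique modulo lcm(299, 247, 39) = 17043.

5685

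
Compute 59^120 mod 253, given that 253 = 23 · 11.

177

Mod 23: 59 ≡ 13; by Fermat, exponent reduces to 120 mod 22 = 10; 13^10 ≡ 16 (mod 23).
Mod 11: 59 ≡ 4; since 10 | 120, by Fermat 4^120 ≡ 1 (mod 11).
Combine by CRT: x ≡ 16 (mod 23), x ≡ 1 (mod 11) ⇒ x ≡ 177 (mod 253).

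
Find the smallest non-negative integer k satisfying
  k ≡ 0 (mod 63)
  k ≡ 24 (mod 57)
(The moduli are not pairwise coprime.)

Combine the congruences pairwise.
gcd(63, 57) = 3 and 3 | (24 − 0), so the pair is consistent; merging gives k ≡ 252 (mod 1197), where 1197 = lcm(63, 57).
The solution is unique modulo lcm(63, 57) = 1197.

252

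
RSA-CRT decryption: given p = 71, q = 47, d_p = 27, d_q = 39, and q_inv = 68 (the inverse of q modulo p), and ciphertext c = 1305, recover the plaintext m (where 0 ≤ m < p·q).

m₁ = c^(d_p) mod p: c ≡ 27 (mod 71), and 27^27 mod 71 = 2.
m₂ = c^(d_q) mod q: c ≡ 36 (mod 47), and 36^39 mod 47 = 3.
h = q_inv·(m₁ − m₂) mod p = 68·(2 − 3) mod 71 = 3.
m = m₂ + h·q = 3 + 3·47 = 144.

144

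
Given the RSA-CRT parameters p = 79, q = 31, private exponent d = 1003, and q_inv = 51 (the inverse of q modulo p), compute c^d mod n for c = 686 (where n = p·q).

1583

d_p = d mod (p−1) = 1003 mod 78 = 67; d_q = d mod (q−1) = 13.
m₁ = c^(d_p) mod p: c ≡ 54 (mod 79), and 54^67 mod 79 = 3.
m₂ = c^(d_q) mod q: c ≡ 4 (mod 31), and 4^13 mod 31 = 2.
h = q_inv·(m₁ − m₂) mod p = 51·(3 − 2) mod 79 = 51.
m = m₂ + h·q = 2 + 51·31 = 1583.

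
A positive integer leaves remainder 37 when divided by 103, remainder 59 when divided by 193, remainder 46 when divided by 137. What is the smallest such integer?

Combine the congruences pairwise.
From m ≡ 37 (mod 103) write m = 37 + 103t. Substituting into m ≡ 59 (mod 193) gives 103t ≡ 22 (mod 193), and since 103⁻¹ ≡ 15 (mod 193), t ≡ 137. Hence m ≡ 37 + 103·137 = 14148 (mod 19879).
From m ≡ 14148 (mod 19879) write m = 14148 + 19879t. Substituting into m ≡ 46 (mod 137) gives 19879t ≡ 9 (mod 137), and since 14⁻¹ ≡ 49 (mod 137), t ≡ 30. Hence m ≡ 14148 + 19879·30 = 610518 (mod 2723423).

610518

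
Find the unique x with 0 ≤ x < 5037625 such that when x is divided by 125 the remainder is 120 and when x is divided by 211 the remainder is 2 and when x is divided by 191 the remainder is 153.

Combine the congruences pairwise.
From x ≡ 120 (mod 125) write x = 120 + 125t. Substituting into x ≡ 2 (mod 211) gives 125t ≡ 93 (mod 211), and since 125⁻¹ ≡ 184 (mod 211), t ≡ 21. Hence x ≡ 120 + 125·21 = 2745 (mod 26375).
From x ≡ 2745 (mod 26375) write x = 2745 + 26375t. Substituting into x ≡ 153 (mod 191) gives 26375t ≡ 82 (mod 191), and since 17⁻¹ ≡ 45 (mod 191), t ≡ 61. Hence x ≡ 2745 + 26375·61 = 1611620 (mod 5037625).

1611620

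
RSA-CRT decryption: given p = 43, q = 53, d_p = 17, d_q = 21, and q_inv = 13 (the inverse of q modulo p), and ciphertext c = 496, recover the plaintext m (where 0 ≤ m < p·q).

m₁ = c^(d_p) mod p: c ≡ 23 (mod 43), and 23^17 mod 43 = 14.
m₂ = c^(d_q) mod q: c ≡ 19 (mod 53), and 19^21 mod 53 = 20.
h = q_inv·(m₁ − m₂) mod p = 13·(14 − 20) mod 43 = 8.
m = m₂ + h·q = 20 + 8·53 = 444.

444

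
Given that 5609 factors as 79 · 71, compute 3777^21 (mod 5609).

5410

Mod 79: 3777 ≡ 64; 64^21 ≡ 38 (mod 79).
Mod 71: 3777 ≡ 14; 14^21 ≡ 14 (mod 71).
Combine by CRT: x ≡ 38 (mod 79), x ≡ 14 (mod 71) ⇒ x ≡ 5410 (mod 5609).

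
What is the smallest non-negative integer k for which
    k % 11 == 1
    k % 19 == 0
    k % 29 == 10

4940

The moduli are pairwise coprime; N = 11·19·29 = 6061.
N/11 = 551; 551 ≡ 1 (mod 11), inverse 1.
N/19 = 319; 319 ≡ 15 (mod 19); 15·14 ≡ 1, so inverse 14.
N/29 = 209; 209 ≡ 6 (mod 29); 6·5 ≡ 1, so inverse 5.
k ≡ 1·551·1 + 0·319·14 + 10·209·5 = 11001.
11001 mod 6061 = 4940.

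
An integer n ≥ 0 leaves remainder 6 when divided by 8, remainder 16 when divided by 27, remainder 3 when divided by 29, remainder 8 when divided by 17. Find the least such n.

The moduli are pairwise coprime; M = 8·27·29·17 = 106488.
M/8 = 13311; 13311 ≡ 7 (mod 8); 7·7 ≡ 1, so inverse 7.
M/27 = 3944; 3944 ≡ 2 (mod 27); 2·14 ≡ 1, so inverse 14.
M/29 = 3672; 3672 ≡ 18 (mod 29); 18·21 ≡ 1, so inverse 21.
M/17 = 6264; 6264 ≡ 8 (mod 17); 8·15 ≡ 1, so inverse 15.
n ≡ 6·13311·7 + 16·3944·14 + 3·3672·21 + 8·6264·15 = 2425534.
2425534 mod 106488 = 82798.

82798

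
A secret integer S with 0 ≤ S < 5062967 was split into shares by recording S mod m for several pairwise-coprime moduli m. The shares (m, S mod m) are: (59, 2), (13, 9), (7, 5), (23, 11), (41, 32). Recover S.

The moduli are pairwise coprime; N = 59·13·7·23·41 = 5062967.
N/59 = 85813; 85813 ≡ 27 (mod 59); 27·35 ≡ 1, so inverse 35.
N/13 = 389459; 389459 ≡ 5 (mod 13); 5·8 ≡ 1, so inverse 8.
N/7 = 723281; 723281 ≡ 6 (mod 7); 6·6 ≡ 1, so inverse 6.
N/23 = 220129; 220129 ≡ 19 (mod 23); 19·17 ≡ 1, so inverse 17.
N/41 = 123487; 123487 ≡ 36 (mod 41); 36·8 ≡ 1, so inverse 8.
S ≡ 2·85813·35 + 9·389459·8 + 5·723281·6 + 11·220129·17 + 32·123487·8 = 128523183.
128523183 mod 5062967 = 1949008.

1949008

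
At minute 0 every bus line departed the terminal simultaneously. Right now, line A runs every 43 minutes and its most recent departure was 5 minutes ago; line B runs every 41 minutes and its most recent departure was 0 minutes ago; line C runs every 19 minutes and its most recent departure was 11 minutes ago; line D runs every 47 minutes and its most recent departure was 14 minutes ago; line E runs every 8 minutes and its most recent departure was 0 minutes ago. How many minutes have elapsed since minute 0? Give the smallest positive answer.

The moduli are pairwise coprime; N = 43·41·19·47·8 = 12594872.
N/43 = 292904; 292904 ≡ 31 (mod 43); 31·25 ≡ 1, so inverse 25.
N/41 = 307192; 307192 ≡ 20 (mod 41); 20·39 ≡ 1, so inverse 39.
N/19 = 662888; 662888 ≡ 16 (mod 19); 16·6 ≡ 1, so inverse 6.
N/47 = 267976; 267976 ≡ 29 (mod 47); 29·13 ≡ 1, so inverse 13.
N/8 = 1574359; 1574359 ≡ 7 (mod 8); 7·7 ≡ 1, so inverse 7.
t ≡ 5·292904·25 + 0·307192·39 + 11·662888·6 + 14·267976·13 + 0·1574359·7 = 129135240.
129135240 mod 12594872 = 3186520.

3186520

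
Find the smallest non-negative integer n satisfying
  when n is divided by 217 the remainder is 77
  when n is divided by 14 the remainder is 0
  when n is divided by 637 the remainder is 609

gcd(217, 14) = 7 and 7 | (0 − 77), so the pair is consistent; merging gives n ≡ 294 (mod 434), where 434 = lcm(217, 14).
gcd(434, 637) = 7 and 7 | (609 − 294), so the pair is consistent; merging gives n ≡ 5068 (mod 39494), where 39494 = lcm(434, 637).
The solution is unique modulo lcm(217, 14, 637) = 39494.

5068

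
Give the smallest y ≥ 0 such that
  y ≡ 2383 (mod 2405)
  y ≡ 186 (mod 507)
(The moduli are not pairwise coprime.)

33648

gcd(2405, 507) = 13 and 13 | (186 − 2383), so the pair is consistent; merging gives y ≡ 33648 (mod 93795), where 93795 = lcm(2405, 507).
The solution is unique modulo lcm(2405, 507) = 93795.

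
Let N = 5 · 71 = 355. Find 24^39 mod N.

Mod 5: 24 ≡ 4; by Fermat, exponent reduces to 39 mod 4 = 3; 4^3 ≡ 4 (mod 5).
Mod 71: 24 ≡ 24; 24^39 ≡ 64 (mod 71).
Combine by CRT: x ≡ 4 (mod 5), x ≡ 64 (mod 71) ⇒ x ≡ 64 (mod 355).

64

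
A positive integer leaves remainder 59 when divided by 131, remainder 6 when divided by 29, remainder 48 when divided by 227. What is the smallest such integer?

616807

From m ≡ 59 (mod 131) write m = 59 + 131t. Substituting into m ≡ 6 (mod 29) gives 131t ≡ 5 (mod 29), and since 15⁻¹ ≡ 2 (mod 29), t ≡ 10. Hence m ≡ 59 + 131·10 = 1369 (mod 3799).
From m ≡ 1369 (mod 3799) write m = 1369 + 3799t. Substituting into m ≡ 48 (mod 227) gives 3799t ≡ 41 (mod 227), and since 167⁻¹ ≡ 87 (mod 227), t ≡ 162. Hence m ≡ 1369 + 3799·162 = 616807 (mod 862373).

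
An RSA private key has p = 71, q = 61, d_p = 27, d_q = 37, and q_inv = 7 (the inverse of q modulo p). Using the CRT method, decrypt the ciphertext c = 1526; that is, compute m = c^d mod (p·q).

m₁ = c^(d_p) mod p: c ≡ 35 (mod 71), and 35^27 mod 71 = 28.
m₂ = c^(d_q) mod q: c ≡ 1 (mod 61), and 1^37 mod 61 = 1.
h = q_inv·(m₁ − m₂) mod p = 7·(28 − 1) mod 71 = 47.
m = m₂ + h·q = 1 + 47·61 = 2868.

2868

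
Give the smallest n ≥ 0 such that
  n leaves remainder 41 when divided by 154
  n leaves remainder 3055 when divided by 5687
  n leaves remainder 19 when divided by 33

Combine the congruences pairwise.
gcd(154, 5687) = 11 and 11 | (3055 − 41), so the pair is consistent; merging gives n ≡ 48551 (mod 79618), where 79618 = lcm(154, 5687).
gcd(79618, 33) = 11 and 11 | (19 − 48551), so the pair is consistent; merging gives n ≡ 207787 (mod 238854), where 238854 = lcm(79618, 33).
The solution is unique modulo lcm(154, 5687, 33) = 238854.

207787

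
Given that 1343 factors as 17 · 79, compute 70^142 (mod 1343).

761

Mod 17: 70 ≡ 2; by Fermat, exponent reduces to 142 mod 16 = 14; 2^14 ≡ 13 (mod 17).
Mod 79: 70 ≡ 70; by Fermat, exponent reduces to 142 mod 78 = 64; 70^64 ≡ 50 (mod 79).
Combine by CRT: x ≡ 13 (mod 17), x ≡ 50 (mod 79) ⇒ x ≡ 761 (mod 1343).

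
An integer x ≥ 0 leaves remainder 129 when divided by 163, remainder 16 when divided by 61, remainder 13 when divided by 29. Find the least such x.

203390

The moduli are pairwise coprime; N = 163·61·29 = 288347.
N/163 = 1769; 1769 ≡ 139 (mod 163); 139·129 ≡ 1, so inverse 129.
N/61 = 4727; 4727 ≡ 30 (mod 61); 30·59 ≡ 1, so inverse 59.
N/29 = 9943; 9943 ≡ 25 (mod 29); 25·7 ≡ 1, so inverse 7.
x ≡ 129·1769·129 + 16·4727·59 + 13·9943·7 = 34805030.
34805030 mod 288347 = 203390.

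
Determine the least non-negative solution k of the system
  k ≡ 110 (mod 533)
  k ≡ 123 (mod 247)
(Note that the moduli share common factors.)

gcd(533, 247) = 13 and 13 | (123 − 110), so the pair is consistent; merging gives k ≡ 7039 (mod 10127), where 10127 = lcm(533, 247).
The solution is unique modulo lcm(533, 247) = 10127.

7039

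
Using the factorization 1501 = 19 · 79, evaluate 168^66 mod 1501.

Mod 19: 168 ≡ 16; by Fermat, exponent reduces to 66 mod 18 = 12; 16^12 ≡ 11 (mod 19).
Mod 79: 168 ≡ 10; 10^66 ≡ 10 (mod 79).
Combine by CRT: x ≡ 11 (mod 19), x ≡ 10 (mod 79) ⇒ x ≡ 1037 (mod 1501).

1037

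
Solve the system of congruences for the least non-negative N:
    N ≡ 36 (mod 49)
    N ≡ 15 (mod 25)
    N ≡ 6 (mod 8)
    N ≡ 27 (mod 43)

173790

The moduli are pairwise coprime; M = 49·25·8·43 = 421400.
M/49 = 8600; 8600 ≡ 25 (mod 49); 25·2 ≡ 1, so inverse 2.
M/25 = 16856; 16856 ≡ 6 (mod 25); 6·21 ≡ 1, so inverse 21.
M/8 = 52675; 52675 ≡ 3 (mod 8); 3·3 ≡ 1, so inverse 3.
M/43 = 9800; 9800 ≡ 39 (mod 43); 39·32 ≡ 1, so inverse 32.
N ≡ 36·8600·2 + 15·16856·21 + 6·52675·3 + 27·9800·32 = 15344190.
15344190 mod 421400 = 173790.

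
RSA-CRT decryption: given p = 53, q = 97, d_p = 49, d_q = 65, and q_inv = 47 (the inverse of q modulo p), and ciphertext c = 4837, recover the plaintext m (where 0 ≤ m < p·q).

m₁ = c^(d_p) mod p: c ≡ 14 (mod 53), and 14^49 mod 53 = 22.
m₂ = c^(d_q) mod q: c ≡ 84 (mod 97), and 84^65 mod 97 = 80.
h = q_inv·(m₁ − m₂) mod p = 47·(22 − 80) mod 53 = 30.
m = m₂ + h·q = 80 + 30·97 = 2990.

2990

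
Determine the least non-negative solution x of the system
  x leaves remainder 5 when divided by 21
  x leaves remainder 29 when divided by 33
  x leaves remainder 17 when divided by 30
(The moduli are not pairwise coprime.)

887

Combine the congruences pairwise.
gcd(21, 33) = 3 and 3 | (29 − 5), so the pair is consistent; merging gives x ≡ 194 (mod 231), where 231 = lcm(21, 33).
gcd(231, 30) = 3 and 3 | (17 − 194), so the pair is consistent; merging gives x ≡ 887 (mod 2310), where 2310 = lcm(231, 30).
The solution is unique modulo lcm(21, 33, 30) = 2310.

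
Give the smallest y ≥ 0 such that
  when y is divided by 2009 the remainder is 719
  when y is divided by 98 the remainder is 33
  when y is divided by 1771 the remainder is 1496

201619

gcd(2009, 98) = 49 and 49 | (33 − 719), so the pair is consistent; merging gives y ≡ 719 (mod 4018), where 4018 = lcm(2009, 98).
gcd(4018, 1771) = 7 and 7 | (1496 − 719), so the pair is consistent; merging gives y ≡ 201619 (mod 1016554), where 1016554 = lcm(4018, 1771).
The solution is unique modulo lcm(2009, 98, 1771) = 1016554.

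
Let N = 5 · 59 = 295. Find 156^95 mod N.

6

Mod 5: 156 ≡ 1; by Fermat, exponent reduces to 95 mod 4 = 3; 1^3 ≡ 1 (mod 5).
Mod 59: 156 ≡ 38; by Fermat, exponent reduces to 95 mod 58 = 37; 38^37 ≡ 6 (mod 59).
Combine by CRT: x ≡ 1 (mod 5), x ≡ 6 (mod 59) ⇒ x ≡ 6 (mod 295).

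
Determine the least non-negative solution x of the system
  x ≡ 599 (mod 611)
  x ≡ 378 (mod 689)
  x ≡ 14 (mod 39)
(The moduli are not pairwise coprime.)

94082

gcd(611, 689) = 13 and 13 | (378 − 599), so the pair is consistent; merging gives x ≡ 29316 (mod 32383), where 32383 = lcm(611, 689).
gcd(32383, 39) = 13 and 13 | (14 − 29316), so the pair is consistent; merging gives x ≡ 94082 (mod 97149), where 97149 = lcm(32383, 39).
The solution is unique modulo lcm(611, 689, 39) = 97149.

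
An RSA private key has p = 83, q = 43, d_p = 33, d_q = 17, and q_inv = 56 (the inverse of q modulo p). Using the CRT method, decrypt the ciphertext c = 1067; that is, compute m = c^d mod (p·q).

m₁ = c^(d_p) mod p: c ≡ 71 (mod 83), and 71^33 mod 83 = 47.
m₂ = c^(d_q) mod q: c ≡ 35 (mod 43), and 35^17 mod 43 = 4.
h = q_inv·(m₁ − m₂) mod p = 56·(47 − 4) mod 83 = 1.
m = m₂ + h·q = 4 + 1·43 = 47.

47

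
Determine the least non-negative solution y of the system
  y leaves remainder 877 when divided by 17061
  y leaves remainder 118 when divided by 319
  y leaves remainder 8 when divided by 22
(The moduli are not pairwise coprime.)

gcd(17061, 319) = 11 and 11 | (118 − 877), so the pair is consistent; merging gives y ≡ 376219 (mod 494769), where 494769 = lcm(17061, 319).
gcd(494769, 22) = 11 and 11 | (8 − 376219), so the pair is consistent; merging gives y ≡ 870988 (mod 989538), where 989538 = lcm(494769, 22).
The solution is unique modulo lcm(17061, 319, 22) = 989538.

870988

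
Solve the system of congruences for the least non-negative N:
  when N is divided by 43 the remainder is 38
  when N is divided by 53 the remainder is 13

1285

Combine the congruences pairwise.
From N ≡ 38 (mod 43) write N = 38 + 43t. Substituting into N ≡ 13 (mod 53) gives 43t ≡ 28 (mod 53), and since 43⁻¹ ≡ 37 (mod 53), t ≡ 29. Hence N ≡ 38 + 43·29 = 1285 (mod 2279).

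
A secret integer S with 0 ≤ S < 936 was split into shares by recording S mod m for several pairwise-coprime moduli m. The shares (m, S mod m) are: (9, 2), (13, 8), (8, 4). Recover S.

164

The moduli are pairwise coprime; N = 9·13·8 = 936.
N/9 = 104; 104 ≡ 5 (mod 9); 5·2 ≡ 1, so inverse 2.
N/13 = 72; 72 ≡ 7 (mod 13); 7·2 ≡ 1, so inverse 2.
N/8 = 117; 117 ≡ 5 (mod 8); 5·5 ≡ 1, so inverse 5.
S ≡ 2·104·2 + 8·72·2 + 4·117·5 = 3908.
3908 mod 936 = 164.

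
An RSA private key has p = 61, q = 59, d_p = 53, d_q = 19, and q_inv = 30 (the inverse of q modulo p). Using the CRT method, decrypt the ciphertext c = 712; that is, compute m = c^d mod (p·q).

845

m₁ = c^(d_p) mod p: c ≡ 41 (mod 61), and 41^53 mod 61 = 52.
m₂ = c^(d_q) mod q: c ≡ 4 (mod 59), and 4^19 mod 59 = 19.
h = q_inv·(m₁ − m₂) mod p = 30·(52 − 19) mod 61 = 14.
m = m₂ + h·q = 19 + 14·59 = 845.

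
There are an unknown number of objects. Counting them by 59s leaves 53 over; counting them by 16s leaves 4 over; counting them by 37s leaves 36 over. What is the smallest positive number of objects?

The moduli are pairwise coprime; M = 59·16·37 = 34928.
M/59 = 592; 592 ≡ 2 (mod 59); 2·30 ≡ 1, so inverse 30.
M/16 = 2183; 2183 ≡ 7 (mod 16); 7·7 ≡ 1, so inverse 7.
M/37 = 944; 944 ≡ 19 (mod 37); 19·2 ≡ 1, so inverse 2.
N ≡ 53·592·30 + 4·2183·7 + 36·944·2 = 1070372.
1070372 mod 34928 = 22532.

22532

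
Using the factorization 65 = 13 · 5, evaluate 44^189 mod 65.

Mod 13: 44 ≡ 5; by Fermat, exponent reduces to 189 mod 12 = 9; 5^9 ≡ 5 (mod 13).
Mod 5: 44 ≡ 4; by Fermat, exponent reduces to 189 mod 4 = 1; 4^1 ≡ 4 (mod 5).
Combine by CRT: x ≡ 5 (mod 13), x ≡ 4 (mod 5) ⇒ x ≡ 44 (mod 65).

44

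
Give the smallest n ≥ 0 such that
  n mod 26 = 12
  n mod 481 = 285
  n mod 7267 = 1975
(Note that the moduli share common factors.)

gcd(26, 481) = 13 and 13 | (285 − 12), so the pair is consistent; merging gives n ≡ 766 (mod 962), where 962 = lcm(26, 481).
gcd(962, 7267) = 13 and 13 | (1975 − 766), so the pair is consistent; merging gives n ≡ 169116 (mod 537758), where 537758 = lcm(962, 7267).
The solution is unique modulo lcm(26, 481, 7267) = 537758.

169116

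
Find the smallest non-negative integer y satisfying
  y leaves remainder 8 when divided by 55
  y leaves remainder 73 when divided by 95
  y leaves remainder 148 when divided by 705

gcd(55, 95) = 5 and 5 | (73 − 8), so the pair is consistent; merging gives y ≡ 833 (mod 1045), where 1045 = lcm(55, 95).
gcd(1045, 705) = 5 and 5 | (148 − 833), so the pair is consistent; merging gives y ≡ 87568 (mod 147345), where 147345 = lcm(1045, 705).
The solution is unique modulo lcm(55, 95, 705) = 147345.

87568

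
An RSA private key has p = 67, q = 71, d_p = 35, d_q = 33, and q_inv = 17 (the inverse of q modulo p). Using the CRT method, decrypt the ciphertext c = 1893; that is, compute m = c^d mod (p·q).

m₁ = c^(d_p) mod p: c ≡ 17 (mod 67), and 17^35 mod 67 = 21.
m₂ = c^(d_q) mod q: c ≡ 47 (mod 71), and 47^33 mod 71 = 62.
h = q_inv·(m₁ − m₂) mod p = 17·(21 − 62) mod 67 = 40.
m = m₂ + h·q = 62 + 40·71 = 2902.

2902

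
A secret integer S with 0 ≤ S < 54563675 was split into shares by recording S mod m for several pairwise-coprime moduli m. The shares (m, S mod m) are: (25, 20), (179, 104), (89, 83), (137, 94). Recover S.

48984170

Combine the congruences pairwise.
From S ≡ 20 (mod 25) write S = 20 + 25t. Substituting into S ≡ 104 (mod 179) gives 25t ≡ 84 (mod 179), and since 25⁻¹ ≡ 43 (mod 179), t ≡ 32. Hence S ≡ 20 + 25·32 = 820 (mod 4475).
From S ≡ 820 (mod 4475) write S = 820 + 4475t. Substituting into S ≡ 83 (mod 89) gives 4475t ≡ 64 (mod 89), and since 25⁻¹ ≡ 57 (mod 89), t ≡ 88. Hence S ≡ 820 + 4475·88 = 394620 (mod 398275).
From S ≡ 394620 (mod 398275) write S = 394620 + 398275t. Substituting into S ≡ 94 (mod 137) gives 398275t ≡ 34 (mod 137), and since 16⁻¹ ≡ 60 (mod 137), t ≡ 122. Hence S ≡ 394620 + 398275·122 = 48984170 (mod 54563675).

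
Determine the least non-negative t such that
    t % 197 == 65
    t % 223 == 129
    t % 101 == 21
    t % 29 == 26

The moduli are pairwise coprime; N = 197·223·101·29 = 128673899.
N/197 = 653167; 653167 ≡ 112 (mod 197); 112·146 ≡ 1, so inverse 146.
N/223 = 577013; 577013 ≡ 112 (mod 223); 112·2 ≡ 1, so inverse 2.
N/101 = 1273999; 1273999 ≡ 86 (mod 101); 86·74 ≡ 1, so inverse 74.
N/29 = 4437031; 4437031 ≡ 2 (mod 29); 2·15 ≡ 1, so inverse 15.
t ≡ 65·653167·146 + 129·577013·2 + 21·1273999·74 + 26·4437031·15 = 10057660720.
10057660720 mod 128673899 = 21096598.

21096598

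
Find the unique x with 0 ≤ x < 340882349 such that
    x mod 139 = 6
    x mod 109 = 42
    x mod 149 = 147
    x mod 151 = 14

Combine the congruences pairwise.
From x ≡ 6 (mod 139) write x = 6 + 139t. Substituting into x ≡ 42 (mod 109) gives 139t ≡ 36 (mod 109), and since 30⁻¹ ≡ 40 (mod 109), t ≡ 23. Hence x ≡ 6 + 139·23 = 3203 (mod 15151).
From x ≡ 3203 (mod 15151) write x = 3203 + 15151t. Substituting into x ≡ 147 (mod 149) gives 15151t ≡ 73 (mod 149), and since 102⁻¹ ≡ 19 (mod 149), t ≡ 46. Hence x ≡ 3203 + 15151·46 = 700149 (mod 2257499).
From x ≡ 700149 (mod 2257499) write x = 700149 + 2257499t. Substituting into x ≡ 14 (mod 151) gives 2257499t ≡ 52 (mod 151), and since 49⁻¹ ≡ 37 (mod 151), t ≡ 112. Hence x ≡ 700149 + 2257499·112 = 253540037 (mod 340882349).

253540037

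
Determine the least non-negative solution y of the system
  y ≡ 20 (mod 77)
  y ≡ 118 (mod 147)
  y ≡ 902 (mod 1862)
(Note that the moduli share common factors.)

47452

gcd(77, 147) = 7 and 7 | (118 − 20), so the pair is consistent; merging gives y ≡ 559 (mod 1617), where 1617 = lcm(77, 147).
gcd(1617, 1862) = 49 and 49 | (902 − 559), so the pair is consistent; merging gives y ≡ 47452 (mod 61446), where 61446 = lcm(1617, 1862).
The solution is unique modulo lcm(77, 147, 1862) = 61446.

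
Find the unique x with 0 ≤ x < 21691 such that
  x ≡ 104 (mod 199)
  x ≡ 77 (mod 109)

From x ≡ 104 (mod 199) write x = 104 + 199t. Substituting into x ≡ 77 (mod 109) gives 199t ≡ 82 (mod 109), and since 90⁻¹ ≡ 86 (mod 109), t ≡ 76. Hence x ≡ 104 + 199·76 = 15228 (mod 21691).

15228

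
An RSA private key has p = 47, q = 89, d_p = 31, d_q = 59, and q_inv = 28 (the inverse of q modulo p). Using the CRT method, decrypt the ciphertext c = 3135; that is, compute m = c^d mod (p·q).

m₁ = c^(d_p) mod p: c ≡ 33 (mod 47), and 33^31 mod 47 = 40.
m₂ = c^(d_q) mod q: c ≡ 20 (mod 89), and 20^59 mod 89 = 36.
h = q_inv·(m₁ − m₂) mod p = 28·(40 − 36) mod 47 = 18.
m = m₂ + h·q = 36 + 18·89 = 1638.

1638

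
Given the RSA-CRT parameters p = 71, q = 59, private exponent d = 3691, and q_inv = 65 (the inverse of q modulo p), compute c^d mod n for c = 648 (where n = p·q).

d_p = d mod (p−1) = 3691 mod 70 = 51; d_q = d mod (q−1) = 37.
m₁ = c^(d_p) mod p: c ≡ 9 (mod 71), and 9^51 mod 71 = 50.
m₂ = c^(d_q) mod q: c ≡ 58 (mod 59), and 58^37 mod 59 = 58.
h = q_inv·(m₁ − m₂) mod p = 65·(50 − 58) mod 71 = 48.
m = m₂ + h·q = 58 + 48·59 = 2890.

2890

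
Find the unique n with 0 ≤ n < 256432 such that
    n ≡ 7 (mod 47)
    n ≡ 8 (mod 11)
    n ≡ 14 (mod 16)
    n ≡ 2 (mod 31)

Combine the congruences pairwise.
From n ≡ 7 (mod 47) write n = 7 + 47t. Substituting into n ≡ 8 (mod 11) gives 47t ≡ 1 (mod 11), and since 3⁻¹ ≡ 4 (mod 11), t ≡ 4. Hence n ≡ 7 + 47·4 = 195 (mod 517).
From n ≡ 195 (mod 517) write n = 195 + 517t. Substituting into n ≡ 14 (mod 16) gives 517t ≡ 11 (mod 16), and since 5⁻¹ ≡ 13 (mod 16), t ≡ 15. Hence n ≡ 195 + 517·15 = 7950 (mod 8272).
From n ≡ 7950 (mod 8272) write n = 7950 + 8272t. Substituting into n ≡ 2 (mod 31) gives 8272t ≡ 19 (mod 31), and since 26⁻¹ ≡ 6 (mod 31), t ≡ 21. Hence n ≡ 7950 + 8272·21 = 181662 (mod 256432).

181662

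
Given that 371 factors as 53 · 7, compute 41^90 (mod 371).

Mod 53: 41 ≡ 41; by Fermat, exponent reduces to 90 mod 52 = 38; 41^38 ≡ 29 (mod 53).
Mod 7: 41 ≡ 6; since 6 | 90, by Fermat 6^90 ≡ 1 (mod 7).
Combine by CRT: x ≡ 29 (mod 53), x ≡ 1 (mod 7) ⇒ x ≡ 29 (mod 371).

29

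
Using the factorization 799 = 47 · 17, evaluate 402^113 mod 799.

436

Mod 47: 402 ≡ 26; by Fermat, exponent reduces to 113 mod 46 = 21; 26^21 ≡ 13 (mod 47).
Mod 17: 402 ≡ 11; by Fermat, exponent reduces to 113 mod 16 = 1; 11^1 ≡ 11 (mod 17).
Combine by CRT: x ≡ 13 (mod 47), x ≡ 11 (mod 17) ⇒ x ≡ 436 (mod 799).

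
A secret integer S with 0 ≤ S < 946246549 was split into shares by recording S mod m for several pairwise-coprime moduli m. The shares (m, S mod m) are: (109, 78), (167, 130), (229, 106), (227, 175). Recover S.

856297974

The moduli are pairwise coprime; N = 109·167·229·227 = 946246549.
N/109 = 8681161; 8681161 ≡ 74 (mod 109); 74·28 ≡ 1, so inverse 28.
N/167 = 5666147; 5666147 ≡ 4 (mod 167); 4·42 ≡ 1, so inverse 42.
N/229 = 4132081; 4132081 ≡ 5 (mod 229); 5·46 ≡ 1, so inverse 46.
N/227 = 4168487; 4168487 ≡ 86 (mod 227); 86·66 ≡ 1, so inverse 66.
S ≡ 78·8681161·28 + 130·5666147·42 + 106·4132081·46 + 175·4168487·66 = 118190870050.
118190870050 mod 946246549 = 856297974.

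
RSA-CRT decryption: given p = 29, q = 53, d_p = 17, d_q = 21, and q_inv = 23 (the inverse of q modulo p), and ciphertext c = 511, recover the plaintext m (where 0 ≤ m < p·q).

m₁ = c^(d_p) mod p: c ≡ 18 (mod 29), and 18^17 mod 29 = 26.
m₂ = c^(d_q) mod q: c ≡ 34 (mod 53), and 34^21 mod 53 = 33.
h = q_inv·(m₁ − m₂) mod p = 23·(26 − 33) mod 29 = 13.
m = m₂ + h·q = 33 + 13·53 = 722.

722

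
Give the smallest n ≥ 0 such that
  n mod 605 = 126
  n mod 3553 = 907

64861

gcd(605, 3553) = 11 and 11 | (907 − 126), so the pair is consistent; merging gives n ≡ 64861 (mod 195415), where 195415 = lcm(605, 3553).
The solution is unique modulo lcm(605, 3553) = 195415.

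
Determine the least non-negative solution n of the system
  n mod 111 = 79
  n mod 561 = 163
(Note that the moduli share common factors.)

gcd(111, 561) = 3 and 3 | (163 − 79), so the pair is consistent; merging gives n ≡ 13066 (mod 20757), where 20757 = lcm(111, 561).
The solution is unique modulo lcm(111, 561) = 20757.

13066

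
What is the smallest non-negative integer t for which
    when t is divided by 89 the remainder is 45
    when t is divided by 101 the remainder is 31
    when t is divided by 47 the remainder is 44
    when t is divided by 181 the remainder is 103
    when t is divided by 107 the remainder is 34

The moduli are pairwise coprime; N = 89·101·47·181·107 = 8182228261.
N/89 = 91935149; 91935149 ≡ 18 (mod 89); 18·5 ≡ 1, so inverse 5.
N/101 = 81012161; 81012161 ≡ 61 (mod 101); 61·53 ≡ 1, so inverse 53.
N/47 = 174089963; 174089963 ≡ 36 (mod 47); 36·17 ≡ 1, so inverse 17.
N/181 = 45205681; 45205681 ≡ 26 (mod 181); 26·7 ≡ 1, so inverse 7.
N/107 = 76469423; 76469423 ≡ 54 (mod 107); 54·2 ≡ 1, so inverse 2.
t ≡ 45·91935149·5 + 31·81012161·53 + 44·174089963·17 + 103·45205681·7 + 34·76469423·2 = 321800898137.
321800898137 mod 8182228261 = 2693995958.

2693995958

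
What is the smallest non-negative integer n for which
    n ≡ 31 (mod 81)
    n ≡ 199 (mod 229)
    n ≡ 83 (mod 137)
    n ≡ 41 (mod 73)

The moduli are pairwise coprime; M = 81·229·137·73 = 185508549.
M/81 = 2290229; 2290229 ≡ 35 (mod 81); 35·44 ≡ 1, so inverse 44.
M/229 = 810081; 810081 ≡ 108 (mod 229); 108·176 ≡ 1, so inverse 176.
M/137 = 1354077; 1354077 ≡ 106 (mod 137); 106·53 ≡ 1, so inverse 53.
M/73 = 2541213; 2541213 ≡ 10 (mod 73); 10·22 ≡ 1, so inverse 22.
n ≡ 31·2290229·44 + 199·810081·176 + 83·1354077·53 + 41·2541213·22 = 39744908149.
39744908149 mod 185508549 = 46078663.

46078663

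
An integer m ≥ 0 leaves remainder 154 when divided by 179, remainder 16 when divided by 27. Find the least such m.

From m ≡ 154 (mod 179) write m = 154 + 179t. Substituting into m ≡ 16 (mod 27) gives 179t ≡ 24 (mod 27), and since 17⁻¹ ≡ 8 (mod 27), t ≡ 3. Hence m ≡ 154 + 179·3 = 691 (mod 4833).

691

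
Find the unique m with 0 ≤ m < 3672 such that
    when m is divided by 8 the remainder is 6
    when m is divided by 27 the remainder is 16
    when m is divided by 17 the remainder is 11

The moduli are pairwise coprime; N = 8·27·17 = 3672.
N/8 = 459; 459 ≡ 3 (mod 8); 3·3 ≡ 1, so inverse 3.
N/27 = 136; 136 ≡ 1 (mod 27), inverse 1.
N/17 = 216; 216 ≡ 12 (mod 17); 12·10 ≡ 1, so inverse 10.
m ≡ 6·459·3 + 16·136·1 + 11·216·10 = 34198.
34198 mod 3672 = 1150.

1150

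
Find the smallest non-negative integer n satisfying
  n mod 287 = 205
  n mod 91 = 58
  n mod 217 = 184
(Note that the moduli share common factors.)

gcd(287, 91) = 7 and 7 | (58 − 205), so the pair is consistent; merging gives n ≡ 2788 (mod 3731), where 3731 = lcm(287, 91).
gcd(3731, 217) = 7 and 7 | (184 − 2788), so the pair is consistent; merging gives n ≡ 2788 (mod 115661), where 115661 = lcm(3731, 217).
The solution is unique modulo lcm(287, 91, 217) = 115661.

2788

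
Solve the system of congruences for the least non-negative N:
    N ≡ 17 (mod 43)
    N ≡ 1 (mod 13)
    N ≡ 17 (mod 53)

The moduli are pairwise coprime; M = 43·13·53 = 29627.
M/43 = 689; 689 ≡ 1 (mod 43), inverse 1.
M/13 = 2279; 2279 ≡ 4 (mod 13); 4·10 ≡ 1, so inverse 10.
M/53 = 559; 559 ≡ 29 (mod 53); 29·11 ≡ 1, so inverse 11.
N ≡ 17·689·1 + 1·2279·10 + 17·559·11 = 139036.
139036 mod 29627 = 20528.

20528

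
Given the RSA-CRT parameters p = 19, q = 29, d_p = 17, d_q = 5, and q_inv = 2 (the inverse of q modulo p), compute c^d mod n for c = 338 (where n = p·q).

166

m₁ = c^(d_p) mod p: c ≡ 15 (mod 19), and 15^17 mod 19 = 14.
m₂ = c^(d_q) mod q: c ≡ 19 (mod 29), and 19^5 mod 29 = 21.
h = q_inv·(m₁ − m₂) mod p = 2·(14 − 21) mod 19 = 5.
m = m₂ + h·q = 21 + 5·29 = 166.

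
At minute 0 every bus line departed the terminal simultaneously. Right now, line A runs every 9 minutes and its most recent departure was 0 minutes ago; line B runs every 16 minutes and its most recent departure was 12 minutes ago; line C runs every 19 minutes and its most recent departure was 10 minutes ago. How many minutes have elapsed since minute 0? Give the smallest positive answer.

The moduli are pairwise coprime; N = 9·16·19 = 2736.
N/9 = 304; 304 ≡ 7 (mod 9); 7·4 ≡ 1, so inverse 4.
N/16 = 171; 171 ≡ 11 (mod 16); 11·3 ≡ 1, so inverse 3.
N/19 = 144; 144 ≡ 11 (mod 19); 11·7 ≡ 1, so inverse 7.
t ≡ 0·304·4 + 12·171·3 + 10·144·7 = 16236.
16236 mod 2736 = 2556.

2556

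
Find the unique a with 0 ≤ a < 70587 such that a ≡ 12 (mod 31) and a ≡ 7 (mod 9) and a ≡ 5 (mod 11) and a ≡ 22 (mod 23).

17341

The moduli are pairwise coprime; N = 31·9·11·23 = 70587.
N/31 = 2277; 2277 ≡ 14 (mod 31); 14·20 ≡ 1, so inverse 20.
N/9 = 7843; 7843 ≡ 4 (mod 9); 4·7 ≡ 1, so inverse 7.
N/11 = 6417; 6417 ≡ 4 (mod 11); 4·3 ≡ 1, so inverse 3.
N/23 = 3069; 3069 ≡ 10 (mod 23); 10·7 ≡ 1, so inverse 7.
a ≡ 12·2277·20 + 7·7843·7 + 5·6417·3 + 22·3069·7 = 1499668.
1499668 mod 70587 = 17341.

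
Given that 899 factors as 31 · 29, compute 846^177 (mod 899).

Mod 31: 846 ≡ 9; by Fermat, exponent reduces to 177 mod 30 = 27; 9^27 ≡ 2 (mod 31).
Mod 29: 846 ≡ 5; by Fermat, exponent reduces to 177 mod 28 = 9; 5^9 ≡ 4 (mod 29).
Combine by CRT: x ≡ 2 (mod 31), x ≡ 4 (mod 29) ⇒ x ≡ 33 (mod 899).

33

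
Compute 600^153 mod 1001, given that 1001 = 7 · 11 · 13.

Mod 7: 600 ≡ 5; by Fermat, exponent reduces to 153 mod 6 = 3; 5^3 ≡ 6 (mod 7).
Mod 11: 600 ≡ 6; by Fermat, exponent reduces to 153 mod 10 = 3; 6^3 ≡ 7 (mod 11).
Mod 13: 600 ≡ 2; by Fermat, exponent reduces to 153 mod 12 = 9; 2^9 ≡ 5 (mod 13).
Combine by CRT: x ≡ 6 (mod 7), x ≡ 7 (mod 11), x ≡ 5 (mod 13) ⇒ x ≡ 447 (mod 1001).

447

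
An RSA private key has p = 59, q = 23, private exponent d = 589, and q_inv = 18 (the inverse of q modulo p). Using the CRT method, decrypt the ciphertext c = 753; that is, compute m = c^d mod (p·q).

494

d_p = d mod (p−1) = 589 mod 58 = 9; d_q = d mod (q−1) = 17.
m₁ = c^(d_p) mod p: c ≡ 45 (mod 59), and 45^9 mod 59 = 22.
m₂ = c^(d_q) mod q: c ≡ 17 (mod 23), and 17^17 mod 23 = 11.
h = q_inv·(m₁ − m₂) mod p = 18·(22 − 11) mod 59 = 21.
m = m₂ + h·q = 11 + 21·23 = 494.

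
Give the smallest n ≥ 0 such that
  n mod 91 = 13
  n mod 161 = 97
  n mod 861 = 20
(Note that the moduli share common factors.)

147251

gcd(91, 161) = 7 and 7 | (97 − 13), so the pair is consistent; merging gives n ≡ 741 (mod 2093), where 2093 = lcm(91, 161).
gcd(2093, 861) = 7 and 7 | (20 − 741), so the pair is consistent; merging gives n ≡ 147251 (mod 257439), where 257439 = lcm(2093, 861).
The solution is unique modulo lcm(91, 161, 861) = 257439.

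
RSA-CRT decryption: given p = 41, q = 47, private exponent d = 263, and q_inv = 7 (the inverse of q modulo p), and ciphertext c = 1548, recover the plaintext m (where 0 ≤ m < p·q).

312

d_p = d mod (p−1) = 263 mod 40 = 23; d_q = d mod (q−1) = 33.
m₁ = c^(d_p) mod p: c ≡ 31 (mod 41), and 31^23 mod 41 = 25.
m₂ = c^(d_q) mod q: c ≡ 44 (mod 47), and 44^33 mod 47 = 30.
h = q_inv·(m₁ − m₂) mod p = 7·(25 − 30) mod 41 = 6.
m = m₂ + h·q = 30 + 6·47 = 312.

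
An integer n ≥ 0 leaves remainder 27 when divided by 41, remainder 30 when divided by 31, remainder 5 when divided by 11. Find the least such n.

The moduli are pairwise coprime; M = 41·31·11 = 13981.
M/41 = 341; 341 ≡ 13 (mod 41); 13·19 ≡ 1, so inverse 19.
M/31 = 451; 451 ≡ 17 (mod 31); 17·11 ≡ 1, so inverse 11.
M/11 = 1271; 1271 ≡ 6 (mod 11); 6·2 ≡ 1, so inverse 2.
n ≡ 27·341·19 + 30·451·11 + 5·1271·2 = 336473.
336473 mod 13981 = 929.

929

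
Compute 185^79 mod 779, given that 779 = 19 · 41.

Mod 19: 185 ≡ 14; by Fermat, exponent reduces to 79 mod 18 = 7; 14^7 ≡ 3 (mod 19).
Mod 41: 185 ≡ 21; by Fermat, exponent reduces to 79 mod 40 = 39; 21^39 ≡ 2 (mod 41).
Combine by CRT: x ≡ 3 (mod 19), x ≡ 2 (mod 41) ⇒ x ≡ 535 (mod 779).

535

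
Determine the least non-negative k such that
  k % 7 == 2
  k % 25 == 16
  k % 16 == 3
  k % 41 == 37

69491

From k ≡ 2 (mod 7) write k = 2 + 7t. Substituting into k ≡ 16 (mod 25) gives 7t ≡ 14 (mod 25), and since 7⁻¹ ≡ 18 (mod 25), t ≡ 2. Hence k ≡ 2 + 7·2 = 16 (mod 175).
From k ≡ 16 (mod 175) write k = 16 + 175t. Substituting into k ≡ 3 (mod 16) gives 175t ≡ 3 (mod 16), and since 15⁻¹ ≡ 15 (mod 16), t ≡ 13. Hence k ≡ 16 + 175·13 = 2291 (mod 2800).
From k ≡ 2291 (mod 2800) write k = 2291 + 2800t. Substituting into k ≡ 37 (mod 41) gives 2800t ≡ 1 (mod 41), and since 12⁻¹ ≡ 24 (mod 41), t ≡ 24. Hence k ≡ 2291 + 2800·24 = 69491 (mod 114800).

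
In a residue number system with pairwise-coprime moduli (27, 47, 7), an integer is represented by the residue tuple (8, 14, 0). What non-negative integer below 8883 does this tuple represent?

4949

The moduli are pairwise coprime; N = 27·47·7 = 8883.
N/27 = 329; 329 ≡ 5 (mod 27); 5·11 ≡ 1, so inverse 11.
N/47 = 189; 189 ≡ 1 (mod 47), inverse 1.
N/7 = 1269; 1269 ≡ 2 (mod 7); 2·4 ≡ 1, so inverse 4.
x ≡ 8·329·11 + 14·189·1 + 0·1269·4 = 31598.
31598 mod 8883 = 4949.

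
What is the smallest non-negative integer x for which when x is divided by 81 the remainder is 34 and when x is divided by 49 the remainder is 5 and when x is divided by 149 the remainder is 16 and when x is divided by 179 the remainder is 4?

98186695

From x ≡ 34 (mod 81) write x = 34 + 81t. Substituting into x ≡ 5 (mod 49) gives 81t ≡ 20 (mod 49), and since 32⁻¹ ≡ 23 (mod 49), t ≡ 19. Hence x ≡ 34 + 81·19 = 1573 (mod 3969).
From x ≡ 1573 (mod 3969) write x = 1573 + 3969t. Substituting into x ≡ 16 (mod 149) gives 3969t ≡ 82 (mod 149), and since 95⁻¹ ≡ 80 (mod 149), t ≡ 4. Hence x ≡ 1573 + 3969·4 = 17449 (mod 591381).
From x ≡ 17449 (mod 591381) write x = 17449 + 591381t. Substituting into x ≡ 4 (mod 179) gives 591381t ≡ 97 (mod 179), and since 144⁻¹ ≡ 46 (mod 179), t ≡ 166. Hence x ≡ 17449 + 591381·166 = 98186695 (mod 105857199).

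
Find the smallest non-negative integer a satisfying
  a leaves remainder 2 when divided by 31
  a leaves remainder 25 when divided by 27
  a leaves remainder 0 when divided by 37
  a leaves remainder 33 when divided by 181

796795

The moduli are pairwise coprime; N = 31·27·37·181 = 5605389.
N/31 = 180819; 180819 ≡ 27 (mod 31); 27·23 ≡ 1, so inverse 23.
N/27 = 207607; 207607 ≡ 4 (mod 27); 4·7 ≡ 1, so inverse 7.
N/37 = 151497; 151497 ≡ 19 (mod 37); 19·2 ≡ 1, so inverse 2.
N/181 = 30969; 30969 ≡ 18 (mod 181); 18·171 ≡ 1, so inverse 171.
a ≡ 2·180819·23 + 25·207607·7 + 0·151497·2 + 33·30969·171 = 219406966.
219406966 mod 5605389 = 796795.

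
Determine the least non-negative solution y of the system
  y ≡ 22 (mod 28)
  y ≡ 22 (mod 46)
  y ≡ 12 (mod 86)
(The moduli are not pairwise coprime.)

gcd(28, 46) = 2 and 2 | (22 − 22), so the pair is consistent; merging gives y ≡ 22 (mod 644), where 644 = lcm(28, 46).
gcd(644, 86) = 2 and 2 | (12 − 22), so the pair is consistent; merging gives y ≡ 6462 (mod 27692), where 27692 = lcm(644, 86).
The solution is unique modulo lcm(28, 46, 86) = 27692.

6462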